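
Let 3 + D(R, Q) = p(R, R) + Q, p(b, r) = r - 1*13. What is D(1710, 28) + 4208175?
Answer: 4209897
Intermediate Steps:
p(b, r) = -13 + r (p(b, r) = r - 13 = -13 + r)
D(R, Q) = -16 + Q + R (D(R, Q) = -3 + ((-13 + R) + Q) = -3 + (-13 + Q + R) = -16 + Q + R)
D(1710, 28) + 4208175 = (-16 + 28 + 1710) + 4208175 = 1722 + 4208175 = 4209897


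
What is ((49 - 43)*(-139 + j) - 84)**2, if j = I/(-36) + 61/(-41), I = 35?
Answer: 52651432681/60516 ≈ 8.7004e+5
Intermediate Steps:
j = -3631/1476 (j = 35/(-36) + 61/(-41) = 35*(-1/36) + 61*(-1/41) = -35/36 - 61/41 = -3631/1476 ≈ -2.4600)
((49 - 43)*(-139 + j) - 84)**2 = ((49 - 43)*(-139 - 3631/1476) - 84)**2 = (6*(-208795/1476) - 84)**2 = (-208795/246 - 84)**2 = (-229459/246)**2 = 52651432681/60516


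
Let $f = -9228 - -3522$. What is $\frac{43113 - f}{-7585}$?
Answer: $- \frac{48819}{7585} \approx -6.4363$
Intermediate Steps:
$f = -5706$ ($f = -9228 + \left(-4716 + 8238\right) = -9228 + 3522 = -5706$)
$\frac{43113 - f}{-7585} = \frac{43113 - -5706}{-7585} = \left(43113 + 5706\right) \left(- \frac{1}{7585}\right) = 48819 \left(- \frac{1}{7585}\right) = - \frac{48819}{7585}$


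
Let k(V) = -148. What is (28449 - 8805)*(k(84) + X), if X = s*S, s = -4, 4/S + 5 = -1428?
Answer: -4165863792/1433 ≈ -2.9071e+6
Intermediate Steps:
S = -4/1433 (S = 4/(-5 - 1428) = 4/(-1433) = 4*(-1/1433) = -4/1433 ≈ -0.0027913)
X = 16/1433 (X = -4*(-4/1433) = 16/1433 ≈ 0.011165)
(28449 - 8805)*(k(84) + X) = (28449 - 8805)*(-148 + 16/1433) = 19644*(-212068/1433) = -4165863792/1433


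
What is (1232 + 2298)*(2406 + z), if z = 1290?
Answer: 13046880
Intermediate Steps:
(1232 + 2298)*(2406 + z) = (1232 + 2298)*(2406 + 1290) = 3530*3696 = 13046880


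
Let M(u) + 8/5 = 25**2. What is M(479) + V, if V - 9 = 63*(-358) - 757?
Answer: -113393/5 ≈ -22679.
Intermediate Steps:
M(u) = 3117/5 (M(u) = -8/5 + 25**2 = -8/5 + 625 = 3117/5)
V = -23302 (V = 9 + (63*(-358) - 757) = 9 + (-22554 - 757) = 9 - 23311 = -23302)
M(479) + V = 3117/5 - 23302 = -113393/5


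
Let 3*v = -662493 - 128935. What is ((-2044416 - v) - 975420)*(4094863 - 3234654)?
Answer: -7112276828720/3 ≈ -2.3708e+12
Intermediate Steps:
v = -791428/3 (v = (-662493 - 128935)/3 = (⅓)*(-791428) = -791428/3 ≈ -2.6381e+5)
((-2044416 - v) - 975420)*(4094863 - 3234654) = ((-2044416 - 1*(-791428/3)) - 975420)*(4094863 - 3234654) = ((-2044416 + 791428/3) - 975420)*860209 = (-5341820/3 - 975420)*860209 = -8268080/3*860209 = -7112276828720/3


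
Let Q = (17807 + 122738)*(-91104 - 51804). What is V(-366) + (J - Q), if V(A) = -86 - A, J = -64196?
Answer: 20084940944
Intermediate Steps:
Q = -20085004860 (Q = 140545*(-142908) = -20085004860)
V(-366) + (J - Q) = (-86 - 1*(-366)) + (-64196 - 1*(-20085004860)) = (-86 + 366) + (-64196 + 20085004860) = 280 + 20084940664 = 20084940944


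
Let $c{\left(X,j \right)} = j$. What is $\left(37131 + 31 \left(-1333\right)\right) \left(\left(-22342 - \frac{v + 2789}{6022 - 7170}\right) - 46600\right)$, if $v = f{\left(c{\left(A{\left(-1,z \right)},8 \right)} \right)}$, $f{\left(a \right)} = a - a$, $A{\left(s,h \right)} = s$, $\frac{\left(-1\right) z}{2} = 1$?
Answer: $\frac{82941473096}{287} \approx 2.8899 \cdot 10^{8}$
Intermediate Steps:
$z = -2$ ($z = \left(-2\right) 1 = -2$)
$f{\left(a \right)} = 0$
$v = 0$
$\left(37131 + 31 \left(-1333\right)\right) \left(\left(-22342 - \frac{v + 2789}{6022 - 7170}\right) - 46600\right) = \left(37131 + 31 \left(-1333\right)\right) \left(\left(-22342 - \frac{0 + 2789}{6022 - 7170}\right) - 46600\right) = \left(37131 - 41323\right) \left(\left(-22342 - \frac{2789}{-1148}\right) - 46600\right) = - 4192 \left(\left(-22342 - 2789 \left(- \frac{1}{1148}\right)\right) - 46600\right) = - 4192 \left(\left(-22342 - - \frac{2789}{1148}\right) - 46600\right) = - 4192 \left(\left(-22342 + \frac{2789}{1148}\right) - 46600\right) = - 4192 \left(- \frac{25645827}{1148} - 46600\right) = \left(-4192\right) \left(- \frac{79142627}{1148}\right) = \frac{82941473096}{287}$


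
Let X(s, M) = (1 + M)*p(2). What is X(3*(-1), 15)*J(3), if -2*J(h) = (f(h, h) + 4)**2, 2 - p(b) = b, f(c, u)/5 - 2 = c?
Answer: 0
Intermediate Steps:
f(c, u) = 10 + 5*c
p(b) = 2 - b
J(h) = -(14 + 5*h)**2/2 (J(h) = -((10 + 5*h) + 4)**2/2 = -(14 + 5*h)**2/2)
X(s, M) = 0 (X(s, M) = (1 + M)*(2 - 1*2) = (1 + M)*(2 - 2) = (1 + M)*0 = 0)
X(3*(-1), 15)*J(3) = 0*(-(14 + 5*3)**2/2) = 0*(-(14 + 15)**2/2) = 0*(-1/2*29**2) = 0*(-1/2*841) = 0*(-841/2) = 0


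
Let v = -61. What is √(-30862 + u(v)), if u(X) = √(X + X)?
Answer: √(-30862 + I*√122) ≈ 0.0314 + 175.68*I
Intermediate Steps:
u(X) = √2*√X (u(X) = √(2*X) = √2*√X)
√(-30862 + u(v)) = √(-30862 + √2*√(-61)) = √(-30862 + √2*(I*√61)) = √(-30862 + I*√122)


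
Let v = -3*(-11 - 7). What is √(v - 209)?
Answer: I*√155 ≈ 12.45*I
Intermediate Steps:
v = 54 (v = -3*(-18) = 54)
√(v - 209) = √(54 - 209) = √(-155) = I*√155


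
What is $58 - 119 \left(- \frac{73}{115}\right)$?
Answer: $\frac{15357}{115} \approx 133.54$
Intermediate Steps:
$58 - 119 \left(- \frac{73}{115}\right) = 58 - 119 \left(\left(-73\right) \frac{1}{115}\right) = 58 - - \frac{8687}{115} = 58 + \frac{8687}{115} = \frac{15357}{115}$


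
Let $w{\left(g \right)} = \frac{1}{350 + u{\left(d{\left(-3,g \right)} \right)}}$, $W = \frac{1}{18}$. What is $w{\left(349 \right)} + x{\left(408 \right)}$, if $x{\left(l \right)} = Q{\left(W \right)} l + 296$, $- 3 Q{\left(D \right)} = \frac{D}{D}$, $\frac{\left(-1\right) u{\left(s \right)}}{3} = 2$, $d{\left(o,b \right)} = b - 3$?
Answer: $\frac{55041}{344} \approx 160.0$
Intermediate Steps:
$W = \frac{1}{18} \approx 0.055556$
$d{\left(o,b \right)} = -3 + b$
$u{\left(s \right)} = -6$ ($u{\left(s \right)} = \left(-3\right) 2 = -6$)
$Q{\left(D \right)} = - \frac{1}{3}$ ($Q{\left(D \right)} = - \frac{D \frac{1}{D}}{3} = \left(- \frac{1}{3}\right) 1 = - \frac{1}{3}$)
$x{\left(l \right)} = 296 - \frac{l}{3}$ ($x{\left(l \right)} = - \frac{l}{3} + 296 = 296 - \frac{l}{3}$)
$w{\left(g \right)} = \frac{1}{344}$ ($w{\left(g \right)} = \frac{1}{350 - 6} = \frac{1}{344}$)
$w{\left(349 \right)} + x{\left(408 \right)} = \frac{1}{344} + \left(296 - 136\right) = \frac{1}{344} + 160 = \frac{55041}{344}$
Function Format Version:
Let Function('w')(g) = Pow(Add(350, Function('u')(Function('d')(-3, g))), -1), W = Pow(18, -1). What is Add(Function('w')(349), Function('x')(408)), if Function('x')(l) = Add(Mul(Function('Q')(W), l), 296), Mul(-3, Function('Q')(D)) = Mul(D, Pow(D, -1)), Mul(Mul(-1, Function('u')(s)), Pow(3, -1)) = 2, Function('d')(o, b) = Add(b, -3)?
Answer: Rational(55041, 344) ≈ 160.00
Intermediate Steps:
W = Rational(1, 18) ≈ 0.055556
Function('d')(o, b) = Add(-3, b)
Function('u')(s) = -6 (Function('u')(s) = Mul(-3, 2) = -6)
Function('Q')(D) = Rational(-1, 3) (Function('Q')(D) = Mul(Rational(-1, 3), Mul(D, Pow(D, -1))) = Mul(Rational(-1, 3), 1) = Rational(-1, 3))
Function('x')(l) = Add(296, Mul(Rational(-1, 3), l)) (Function('x')(l) = Add(Mul(Rational(-1, 3), l), 296) = Add(296, Mul(Rational(-1, 3), l)))
Function('w')(g) = Rational(1, 344) (Function('w')(g) = Pow(Add(350, -6), -1) = Pow(344, -1) = Rational(1, 344))
Add(Function('w')(349), Function('x')(408)) = Add(Rational(1, 344), Add(296, Mul(Rational(-1, 3), 408))) = Add(Rational(1, 344), Add(296, -136)) = Add(Rational(1, 344), 160) = Rational(55041, 344)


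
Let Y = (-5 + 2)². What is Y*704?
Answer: 6336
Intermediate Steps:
Y = 9 (Y = (-3)² = 9)
Y*704 = 9*704 = 6336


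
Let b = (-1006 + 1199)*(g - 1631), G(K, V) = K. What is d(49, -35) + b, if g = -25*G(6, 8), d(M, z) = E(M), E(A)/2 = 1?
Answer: -343731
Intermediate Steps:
E(A) = 2 (E(A) = 2*1 = 2)
d(M, z) = 2
g = -150 (g = -25*6 = -150)
b = -343733 (b = (-1006 + 1199)*(-150 - 1631) = 193*(-1781) = -343733)
d(49, -35) + b = 2 - 343733 = -343731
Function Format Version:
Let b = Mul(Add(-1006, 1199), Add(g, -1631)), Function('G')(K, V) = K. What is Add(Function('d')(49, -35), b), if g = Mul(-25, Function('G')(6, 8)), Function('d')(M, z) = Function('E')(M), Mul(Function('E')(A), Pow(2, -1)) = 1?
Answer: -343731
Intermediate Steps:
Function('E')(A) = 2 (Function('E')(A) = Mul(2, 1) = 2)
Function('d')(M, z) = 2
g = -150 (g = Mul(-25, 6) = -150)
b = -343733 (b = Mul(Add(-1006, 1199), Add(-150, -1631)) = Mul(193, -1781) = -343733)
Add(Function('d')(49, -35), b) = Add(2, -343733) = -343731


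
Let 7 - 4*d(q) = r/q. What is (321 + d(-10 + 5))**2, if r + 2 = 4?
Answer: 41692849/400 ≈ 1.0423e+5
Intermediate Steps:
r = 2 (r = -2 + 4 = 2)
d(q) = 7/4 - 1/(2*q)
(321 + d(-10 + 5))**2 = (321 + (-2 + 7*(-10 + 5))/(4*(-10 + 5)))**2 = (321 + (1/4)*(-2 + 7*(-5))/(-5))**2 = (321 + (1/4)*(-1/5)*(-2 - 35))**2 = (321 + (1/4)*(-1/5)*(-37))**2 = (321 + 37/20)**2 = (6457/20)**2 = 41692849/400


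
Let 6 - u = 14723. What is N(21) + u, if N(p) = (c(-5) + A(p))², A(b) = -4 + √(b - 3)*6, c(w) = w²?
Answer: -13628 + 756*√2 ≈ -12559.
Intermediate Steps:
u = -14717 (u = 6 - 1*14723 = 6 - 14723 = -14717)
A(b) = -4 + 6*√(-3 + b) (A(b) = -4 + √(-3 + b)*6 = -4 + 6*√(-3 + b))
N(p) = (21 + 6*√(-3 + p))² (N(p) = ((-5)² + (-4 + 6*√(-3 + p)))² = (25 + (-4 + 6*√(-3 + p)))² = (21 + 6*√(-3 + p))²)
N(21) + u = 9*(7 + 2*√(-3 + 21))² - 14717 = 9*(7 + 2*√18)² - 14717 = 9*(7 + 2*(3*√2))² - 14717 = 9*(7 + 6*√2)² - 14717 = -14717 + 9*(7 + 6*√2)²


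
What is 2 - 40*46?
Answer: -1838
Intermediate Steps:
2 - 40*46 = 2 - 1840 = -1838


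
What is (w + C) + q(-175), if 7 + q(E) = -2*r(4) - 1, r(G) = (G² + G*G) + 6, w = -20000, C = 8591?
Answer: -11493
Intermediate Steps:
r(G) = 6 + 2*G² (r(G) = (G² + G²) + 6 = 2*G² + 6 = 6 + 2*G²)
q(E) = -84 (q(E) = -7 + (-2*(6 + 2*4²) - 1) = -7 + (-2*(6 + 2*16) - 1) = -7 + (-2*(6 + 32) - 1) = -7 + (-2*38 - 1) = -7 + (-76 - 1) = -7 - 77 = -84)
(w + C) + q(-175) = (-20000 + 8591) - 84 = -11409 - 84 = -11493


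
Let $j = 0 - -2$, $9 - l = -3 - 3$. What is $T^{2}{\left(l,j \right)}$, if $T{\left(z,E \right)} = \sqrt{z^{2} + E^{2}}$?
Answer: $229$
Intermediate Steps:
$l = 15$ ($l = 9 - \left(-3 - 3\right) = 9 - -6 = 9 + 6 = 15$)
$j = 2$ ($j = 0 + 2 = 2$)
$T{\left(z,E \right)} = \sqrt{E^{2} + z^{2}}$
$T^{2}{\left(l,j \right)} = \left(\sqrt{2^{2} + 15^{2}}\right)^{2} = \left(\sqrt{4 + 225}\right)^{2} = \left(\sqrt{229}\right)^{2} = 229$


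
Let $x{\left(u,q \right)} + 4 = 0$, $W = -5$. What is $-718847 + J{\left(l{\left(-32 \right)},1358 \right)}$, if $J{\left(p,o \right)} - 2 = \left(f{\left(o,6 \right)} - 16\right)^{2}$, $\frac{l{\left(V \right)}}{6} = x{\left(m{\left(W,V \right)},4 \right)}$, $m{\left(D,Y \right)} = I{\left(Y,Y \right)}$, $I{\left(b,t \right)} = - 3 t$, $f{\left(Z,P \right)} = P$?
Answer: $-718745$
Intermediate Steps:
$m{\left(D,Y \right)} = - 3 Y$
$x{\left(u,q \right)} = -4$ ($x{\left(u,q \right)} = -4 + 0 = -4$)
$l{\left(V \right)} = -24$ ($l{\left(V \right)} = 6 \left(-4\right) = -24$)
$J{\left(p,o \right)} = 102$ ($J{\left(p,o \right)} = 2 + \left(6 - 16\right)^{2} = 2 + \left(-10\right)^{2} = 2 + 100 = 102$)
$-718847 + J{\left(l{\left(-32 \right)},1358 \right)} = -718847 + 102 = -718745$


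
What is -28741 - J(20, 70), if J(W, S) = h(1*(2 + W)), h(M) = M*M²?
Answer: -39389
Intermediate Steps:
h(M) = M³
J(W, S) = (2 + W)³ (J(W, S) = (1*(2 + W))³ = (2 + W)³)
-28741 - J(20, 70) = -28741 - (2 + 20)³ = -28741 - 1*22³ = -28741 - 1*10648 = -28741 - 10648 = -39389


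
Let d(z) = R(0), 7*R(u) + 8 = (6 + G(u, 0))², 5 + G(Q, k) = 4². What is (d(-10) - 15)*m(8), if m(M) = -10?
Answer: -1760/7 ≈ -251.43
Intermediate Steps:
G(Q, k) = 11 (G(Q, k) = -5 + 4² = -5 + 16 = 11)
R(u) = 281/7 (R(u) = -8/7 + (6 + 11)²/7 = -8/7 + (⅐)*17² = -8/7 + (⅐)*289 = -8/7 + 289/7 = 281/7)
d(z) = 281/7
(d(-10) - 15)*m(8) = (281/7 - 15)*(-10) = (176/7)*(-10) = -1760/7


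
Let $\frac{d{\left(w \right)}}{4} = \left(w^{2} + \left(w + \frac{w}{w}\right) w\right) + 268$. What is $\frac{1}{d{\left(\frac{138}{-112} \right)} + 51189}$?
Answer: $\frac{392}{20489141} \approx 1.9132 \cdot 10^{-5}$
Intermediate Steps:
$d{\left(w \right)} = 1072 + 4 w^{2} + 4 w \left(1 + w\right)$ ($d{\left(w \right)} = 4 \left(\left(w^{2} + \left(w + \frac{w}{w}\right) w\right) + 268\right) = 4 \left(\left(w^{2} + \left(w + 1\right) w\right) + 268\right) = 4 \left(\left(w^{2} + \left(1 + w\right) w\right) + 268\right) = 4 \left(\left(w^{2} + w \left(1 + w\right)\right) + 268\right) = 4 \left(268 + w^{2} + w \left(1 + w\right)\right) = 1072 + 4 w^{2} + 4 w \left(1 + w\right)$)
$\frac{1}{d{\left(\frac{138}{-112} \right)} + 51189} = \frac{1}{\left(1072 + 4 \frac{138}{-112} + 8 \left(\frac{138}{-112}\right)^{2}\right) + 51189} = \frac{1}{\left(1072 + 4 \cdot 138 \left(- \frac{1}{112}\right) + 8 \left(138 \left(- \frac{1}{112}\right)\right)^{2}\right) + 51189} = \frac{1}{\left(1072 + 4 \left(- \frac{69}{56}\right) + 8 \left(- \frac{69}{56}\right)^{2}\right) + 51189} = \frac{1}{\left(1072 - \frac{69}{14} + 8 \cdot \frac{4761}{3136}\right) + 51189} = \frac{1}{\left(1072 - \frac{69}{14} + \frac{4761}{392}\right) + 51189} = \frac{1}{\frac{423053}{392} + 51189} = \frac{1}{\frac{20489141}{392}} = \frac{392}{20489141}$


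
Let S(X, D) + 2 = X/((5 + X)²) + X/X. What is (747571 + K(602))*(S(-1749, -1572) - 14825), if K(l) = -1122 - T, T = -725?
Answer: -16846462872007695/1520768 ≈ -1.1078e+10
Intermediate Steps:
K(l) = -397 (K(l) = -1122 - 1*(-725) = -1122 + 725 = -397)
S(X, D) = -1 + X/(5 + X)² (S(X, D) = -2 + (X/((5 + X)²) + X/X) = -2 + (X/(5 + X)² + 1) = -2 + (1 + X/(5 + X)²) = -1 + X/(5 + X)²)
(747571 + K(602))*(S(-1749, -1572) - 14825) = (747571 - 397)*((-1 - 1749/(5 - 1749)²) - 14825) = 747174*((-1 - 1749/(-1744)²) - 14825) = 747174*((-1 - 1749*1/3041536) - 14825) = 747174*((-1 - 1749/3041536) - 14825) = 747174*(-3043285/3041536 - 14825) = 747174*(-45093814485/3041536) = -16846462872007695/1520768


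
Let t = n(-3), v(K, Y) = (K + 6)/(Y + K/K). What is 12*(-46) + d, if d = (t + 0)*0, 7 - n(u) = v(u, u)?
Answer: -552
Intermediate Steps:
v(K, Y) = (6 + K)/(1 + Y) (v(K, Y) = (6 + K)/(Y + 1) = (6 + K)/(1 + Y))
n(u) = 7 - (6 + u)/(1 + u)
t = 17/2 (t = (1 + 6*(-3))/(1 - 3) = (1 - 18)/(-2) = -1/2*(-17) = 17/2 ≈ 8.5000)
d = 0 (d = (17/2 + 0)*0 = (17/2)*0 = 0)
12*(-46) + d = 12*(-46) + 0 = -552 + 0 = -552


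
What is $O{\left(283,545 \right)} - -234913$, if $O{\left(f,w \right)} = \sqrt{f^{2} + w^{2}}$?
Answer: $234913 + \sqrt{377114} \approx 2.3553 \cdot 10^{5}$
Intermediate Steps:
$O{\left(283,545 \right)} - -234913 = \sqrt{283^{2} + 545^{2}} - -234913 = \sqrt{80089 + 297025} + 234913 = \sqrt{377114} + 234913 = 234913 + \sqrt{377114}$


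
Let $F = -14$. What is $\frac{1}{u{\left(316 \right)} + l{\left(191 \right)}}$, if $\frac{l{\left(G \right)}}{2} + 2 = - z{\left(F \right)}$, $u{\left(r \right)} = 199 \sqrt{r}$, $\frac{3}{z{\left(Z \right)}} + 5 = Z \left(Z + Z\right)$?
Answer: $\frac{33411}{104121903916} + \frac{3311559 \sqrt{79}}{104121903916} \approx 0.00028301$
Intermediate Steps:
$z{\left(Z \right)} = \frac{3}{-5 + 2 Z^{2}}$ ($z{\left(Z \right)} = \frac{3}{-5 + Z \left(Z + Z\right)} = \frac{3}{-5 + Z 2 Z} = \frac{3}{-5 + 2 Z^{2}}$)
$l{\left(G \right)} = - \frac{518}{129}$ ($l{\left(G \right)} = -4 + 2 \left(- \frac{3}{-5 + 2 \left(-14\right)^{2}}\right) = -4 + 2 \left(- \frac{3}{-5 + 2 \cdot 196}\right) = -4 + 2 \left(- \frac{3}{-5 + 392}\right) = -4 + 2 \left(- \frac{3}{387}\right) = -4 + 2 \left(\left(-1\right) \frac{1}{129}\right) = -4 + 2 \left(- \frac{1}{129}\right) = -4 - \frac{2}{129} = - \frac{518}{129}$)
$\frac{1}{u{\left(316 \right)} + l{\left(191 \right)}} = \frac{1}{199 \sqrt{316} - \frac{518}{129}} = \frac{1}{199 \cdot 2 \sqrt{79} - \frac{518}{129}} = \frac{1}{398 \sqrt{79} - \frac{518}{129}} = \frac{1}{- \frac{518}{129} + 398 \sqrt{79}}$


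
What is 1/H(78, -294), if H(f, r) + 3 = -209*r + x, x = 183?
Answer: 1/61626 ≈ 1.6227e-5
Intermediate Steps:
H(f, r) = 180 - 209*r (H(f, r) = -3 + (-209*r + 183) = -3 + (183 - 209*r) = 180 - 209*r)
1/H(78, -294) = 1/(180 - 209*(-294)) = 1/(180 + 61446) = 1/61626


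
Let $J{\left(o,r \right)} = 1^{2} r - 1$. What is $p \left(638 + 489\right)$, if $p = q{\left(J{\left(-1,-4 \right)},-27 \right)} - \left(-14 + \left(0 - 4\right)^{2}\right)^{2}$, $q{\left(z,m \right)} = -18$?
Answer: $-24794$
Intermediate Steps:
$J{\left(o,r \right)} = -1 + r$ ($J{\left(o,r \right)} = 1 r - 1 = r - 1 = -1 + r$)
$p = -22$ ($p = -18 - \left(-14 + \left(0 - 4\right)^{2}\right)^{2} = -18 - \left(-14 + \left(-4\right)^{2}\right)^{2} = -18 - \left(-14 + 16\right)^{2} = -18 - 2^{2} = -18 - 4 = -22$)
$p \left(638 + 489\right) = - 22 \left(638 + 489\right) = \left(-22\right) 1127 = -24794$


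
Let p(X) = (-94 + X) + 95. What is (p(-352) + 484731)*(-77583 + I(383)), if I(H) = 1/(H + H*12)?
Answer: -14393007268560/383 ≈ -3.7580e+10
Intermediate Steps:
p(X) = 1 + X
I(H) = 1/(13*H) (I(H) = 1/(H + 12*H) = 1/(13*H))
(p(-352) + 484731)*(-77583 + I(383)) = ((1 - 352) + 484731)*(-77583 + (1/13)/383) = (-351 + 484731)*(-77583 + (1/13)*(1/383)) = 484380*(-77583 + 1/4979) = 484380*(-386285756/4979) = -14393007268560/383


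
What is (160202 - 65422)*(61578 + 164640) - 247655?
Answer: 21440694385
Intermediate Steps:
(160202 - 65422)*(61578 + 164640) - 247655 = 94780*226218 - 247655 = 21440942040 - 247655 = 21440694385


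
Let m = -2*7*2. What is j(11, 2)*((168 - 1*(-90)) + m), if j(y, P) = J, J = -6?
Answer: -1380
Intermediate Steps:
j(y, P) = -6
m = -28 (m = -14*2 = -28)
j(11, 2)*((168 - 1*(-90)) + m) = -6*((168 - 1*(-90)) - 28) = -6*((168 + 90) - 28) = -6*(258 - 28) = -6*230 = -1380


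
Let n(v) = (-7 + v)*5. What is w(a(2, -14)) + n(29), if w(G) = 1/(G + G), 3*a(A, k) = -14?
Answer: 3077/28 ≈ 109.89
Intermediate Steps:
a(A, k) = -14/3 (a(A, k) = (⅓)*(-14) = -14/3)
n(v) = -35 + 5*v
w(G) = 1/(2*G)
w(a(2, -14)) + n(29) = 1/(2*(-14/3)) + (-35 + 5*29) = (½)*(-3/14) + (-35 + 145) = -3/28 + 110 = 3077/28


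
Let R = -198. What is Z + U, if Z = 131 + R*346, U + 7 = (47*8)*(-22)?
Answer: -76656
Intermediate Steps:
U = -8279 (U = -7 + (47*8)*(-22) = -7 + 376*(-22) = -7 - 8272 = -8279)
Z = -68377 (Z = 131 - 198*346 = 131 - 68508 = -68377)
Z + U = -68377 - 8279 = -76656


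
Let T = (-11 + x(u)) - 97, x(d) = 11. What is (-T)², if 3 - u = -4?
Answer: 9409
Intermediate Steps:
u = 7 (u = 3 - 1*(-4) = 3 + 4 = 7)
T = -97 (T = (-11 + 11) - 97 = 0 - 97 = -97)
(-T)² = (-1*(-97))² = 97² = 9409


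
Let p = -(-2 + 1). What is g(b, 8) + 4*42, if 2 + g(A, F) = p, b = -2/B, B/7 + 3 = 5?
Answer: 167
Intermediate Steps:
B = 14 (B = -21 + 7*5 = -21 + 35 = 14)
b = -⅐ (b = -2/14 = -2*1/14 = -⅐ ≈ -0.14286)
p = 1 (p = -1*(-1) = 1)
g(A, F) = -1 (g(A, F) = -2 + 1 = -1)
g(b, 8) + 4*42 = -1 + 4*42 = -1 + 168 = 167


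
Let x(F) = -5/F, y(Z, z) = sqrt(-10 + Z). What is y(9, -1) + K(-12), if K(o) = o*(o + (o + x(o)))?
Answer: 283 + I ≈ 283.0 + 1.0*I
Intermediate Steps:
K(o) = o*(-5/o + 2*o) (K(o) = o*(o + (o - 5/o)) = o*(-5/o + 2*o))
y(9, -1) + K(-12) = sqrt(-10 + 9) + (-5 + 2*(-12)**2) = sqrt(-1) + (-5 + 2*144) = I + (-5 + 288) = I + 283 = 283 + I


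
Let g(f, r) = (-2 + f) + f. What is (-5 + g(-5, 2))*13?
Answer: -221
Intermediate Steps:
g(f, r) = -2 + 2*f
(-5 + g(-5, 2))*13 = (-5 + (-2 + 2*(-5)))*13 = (-5 + (-2 - 10))*13 = (-5 - 12)*13 = -17*13 = -221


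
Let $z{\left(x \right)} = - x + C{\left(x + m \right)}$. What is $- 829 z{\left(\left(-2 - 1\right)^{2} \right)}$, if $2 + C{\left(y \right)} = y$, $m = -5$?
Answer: $5803$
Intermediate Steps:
$C{\left(y \right)} = -2 + y$
$z{\left(x \right)} = -7$ ($z{\left(x \right)} = - x + \left(-2 + \left(x - 5\right)\right) = - x + \left(-2 + \left(-5 + x\right)\right) = - x + \left(-7 + x\right) = -7$)
$- 829 z{\left(\left(-2 - 1\right)^{2} \right)} = \left(-829\right) \left(-7\right) = 5803$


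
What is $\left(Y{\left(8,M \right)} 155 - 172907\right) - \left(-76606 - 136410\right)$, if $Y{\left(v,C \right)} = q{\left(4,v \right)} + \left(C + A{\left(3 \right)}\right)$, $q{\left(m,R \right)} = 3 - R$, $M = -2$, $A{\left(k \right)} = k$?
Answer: $39489$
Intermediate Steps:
$Y{\left(v,C \right)} = 6 + C - v$ ($Y{\left(v,C \right)} = \left(3 - v\right) + \left(C + 3\right) = \left(3 - v\right) + \left(3 + C\right) = 6 + C - v$)
$\left(Y{\left(8,M \right)} 155 - 172907\right) - \left(-76606 - 136410\right) = \left(\left(6 - 2 - 8\right) 155 - 172907\right) - \left(-76606 - 136410\right) = \left(\left(6 - 2 - 8\right) 155 - 172907\right) - -213016 = \left(\left(-4\right) 155 - 172907\right) + 213016 = \left(-620 - 172907\right) + 213016 = -173527 + 213016 = 39489$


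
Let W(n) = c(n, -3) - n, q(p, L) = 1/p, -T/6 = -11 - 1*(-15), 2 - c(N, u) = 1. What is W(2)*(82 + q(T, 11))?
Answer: -1967/24 ≈ -81.958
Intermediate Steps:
c(N, u) = 1 (c(N, u) = 2 - 1*1 = 2 - 1 = 1)
T = -24 (T = -6*(-11 - 1*(-15)) = -6*(-11 + 15) = -6*4 = -24)
W(n) = 1 - n
W(2)*(82 + q(T, 11)) = (1 - 1*2)*(82 + 1/(-24)) = (1 - 2)*(82 - 1/24) = -1*1967/24 = -1967/24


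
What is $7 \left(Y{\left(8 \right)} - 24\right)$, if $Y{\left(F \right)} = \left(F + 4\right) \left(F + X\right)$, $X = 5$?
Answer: $924$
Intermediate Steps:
$Y{\left(F \right)} = \left(4 + F\right) \left(5 + F\right)$ ($Y{\left(F \right)} = \left(F + 4\right) \left(F + 5\right) = \left(4 + F\right) \left(5 + F\right)$)
$7 \left(Y{\left(8 \right)} - 24\right) = 7 \left(\left(20 + 8^{2} + 9 \cdot 8\right) - 24\right) = 7 \left(\left(20 + 64 + 72\right) - 24\right) = 7 \left(156 - 24\right) = 7 \cdot 132 = 924$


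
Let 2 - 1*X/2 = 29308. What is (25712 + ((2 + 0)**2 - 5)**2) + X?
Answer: -32899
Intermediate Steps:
X = -58612 (X = 4 - 2*29308 = 4 - 58616 = -58612)
(25712 + ((2 + 0)**2 - 5)**2) + X = (25712 + ((2 + 0)**2 - 5)**2) - 58612 = (25712 + (2**2 - 5)**2) - 58612 = (25712 + (4 - 5)**2) - 58612 = (25712 + (-1)**2) - 58612 = (25712 + 1) - 58612 = 25713 - 58612 = -32899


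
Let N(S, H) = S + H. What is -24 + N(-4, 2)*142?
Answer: -308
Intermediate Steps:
N(S, H) = H + S
-24 + N(-4, 2)*142 = -24 + (2 - 4)*142 = -24 - 2*142 = -24 - 284 = -308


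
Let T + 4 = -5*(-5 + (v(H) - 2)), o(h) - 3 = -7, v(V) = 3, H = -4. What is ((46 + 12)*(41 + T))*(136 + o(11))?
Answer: 436392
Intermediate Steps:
o(h) = -4 (o(h) = 3 - 7 = -4)
T = 16 (T = -4 - 5*(-5 + (3 - 2)) = -4 - 5*(-5 + 1) = -4 - 5*(-4) = -4 + 20 = 16)
((46 + 12)*(41 + T))*(136 + o(11)) = ((46 + 12)*(41 + 16))*(136 - 4) = (58*57)*132 = 3306*132 = 436392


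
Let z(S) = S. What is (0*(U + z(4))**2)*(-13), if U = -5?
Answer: 0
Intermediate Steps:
(0*(U + z(4))**2)*(-13) = (0*(-5 + 4)**2)*(-13) = (0*(-1)**2)*(-13) = (0*1)*(-13) = 0*(-13) = 0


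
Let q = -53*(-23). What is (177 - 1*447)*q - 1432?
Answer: -330562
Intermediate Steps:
q = 1219
(177 - 1*447)*q - 1432 = (177 - 1*447)*1219 - 1432 = (177 - 447)*1219 - 1432 = -270*1219 - 1432 = -329130 - 1432 = -330562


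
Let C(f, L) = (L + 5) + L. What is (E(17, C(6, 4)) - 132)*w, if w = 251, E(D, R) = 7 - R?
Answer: -34638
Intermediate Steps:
C(f, L) = 5 + 2*L (C(f, L) = (5 + L) + L = 5 + 2*L)
(E(17, C(6, 4)) - 132)*w = ((7 - (5 + 2*4)) - 132)*251 = ((7 - (5 + 8)) - 132)*251 = ((7 - 1*13) - 132)*251 = ((7 - 13) - 132)*251 = (-6 - 132)*251 = -138*251 = -34638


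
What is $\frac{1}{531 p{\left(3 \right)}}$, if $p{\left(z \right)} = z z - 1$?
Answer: $\frac{1}{4248} \approx 0.0002354$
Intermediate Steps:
$p{\left(z \right)} = -1 + z^{2}$ ($p{\left(z \right)} = z^{2} - 1 = -1 + z^{2}$)
$\frac{1}{531 p{\left(3 \right)}} = \frac{1}{531 \left(-1 + 3^{2}\right)} = \frac{1}{531 \left(-1 + 9\right)} = \frac{1}{531 \cdot 8} = \frac{1}{4248}$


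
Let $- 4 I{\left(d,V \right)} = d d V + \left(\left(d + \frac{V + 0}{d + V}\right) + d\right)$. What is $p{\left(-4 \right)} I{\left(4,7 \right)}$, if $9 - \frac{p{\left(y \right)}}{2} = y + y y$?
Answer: $\frac{3981}{22} \approx 180.95$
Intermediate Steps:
$I{\left(d,V \right)} = - \frac{d}{2} - \frac{V d^{2}}{4} - \frac{V}{4 \left(V + d\right)}$ ($I{\left(d,V \right)} = - \frac{d d V + \left(\left(d + \frac{V + 0}{d + V}\right) + d\right)}{4} = - \frac{d^{2} V + \left(\left(d + \frac{V}{V + d}\right) + d\right)}{4} = - \frac{V d^{2} + \left(2 d + \frac{V}{V + d}\right)}{4} = - \frac{2 d + V d^{2} + \frac{V}{V + d}}{4} = - \frac{d}{2} - \frac{V d^{2}}{4} - \frac{V}{4 \left(V + d\right)}$)
$p{\left(y \right)} = 18 - 2 y - 2 y^{2}$ ($p{\left(y \right)} = 18 - 2 \left(y + y y\right) = 18 - 2 \left(y + y^{2}\right) = 18 - \left(2 y + 2 y^{2}\right) = 18 - 2 y - 2 y^{2}$)
$p{\left(-4 \right)} I{\left(4,7 \right)} = \left(18 - -8 - 2 \left(-4\right)^{2}\right) \frac{\left(-1\right) 7 - 2 \cdot 4^{2} - 7 \cdot 4^{3} - 7^{2} \cdot 4^{2} - 14 \cdot 4}{4 \left(7 + 4\right)} = \left(18 + 8 - 32\right) \frac{-7 - 32 - 7 \cdot 64 - 49 \cdot 16 - 56}{4 \cdot 11} = \left(18 + 8 - 32\right) \frac{1}{4} \cdot \frac{1}{11} \left(-7 - 32 - 448 - 784 - 56\right) = - 6 \cdot \frac{1}{4} \cdot \frac{1}{11} \left(-1327\right) = \left(-6\right) \left(- \frac{1327}{44}\right) = \frac{3981}{22}$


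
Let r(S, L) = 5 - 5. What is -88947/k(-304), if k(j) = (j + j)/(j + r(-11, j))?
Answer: -88947/2 ≈ -44474.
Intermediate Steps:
r(S, L) = 0
k(j) = 2 (k(j) = (j + j)/(j + 0) = (2*j)/j = 2)
-88947/k(-304) = -88947/2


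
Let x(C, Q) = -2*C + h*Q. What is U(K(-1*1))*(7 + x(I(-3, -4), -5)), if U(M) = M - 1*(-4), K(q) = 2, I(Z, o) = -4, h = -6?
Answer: 270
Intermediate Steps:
x(C, Q) = -6*Q - 2*C (x(C, Q) = -2*C - 6*Q = -6*Q - 2*C)
U(M) = 4 + M (U(M) = M + 4 = 4 + M)
U(K(-1*1))*(7 + x(I(-3, -4), -5)) = (4 + 2)*(7 + (-6*(-5) - 2*(-4))) = 6*(7 + (30 + 8)) = 6*(7 + 38) = 6*45 = 270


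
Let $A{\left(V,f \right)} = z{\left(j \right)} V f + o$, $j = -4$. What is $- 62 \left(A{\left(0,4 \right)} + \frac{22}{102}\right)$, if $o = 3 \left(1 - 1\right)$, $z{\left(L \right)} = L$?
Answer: $- \frac{682}{51} \approx -13.373$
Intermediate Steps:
$o = 0$ ($o = 3 \cdot 0 = 0$)
$A{\left(V,f \right)} = - 4 V f$ ($A{\left(V,f \right)} = - 4 V f + 0 = - 4 V f$)
$- 62 \left(A{\left(0,4 \right)} + \frac{22}{102}\right) = - 62 \left(\left(-4\right) 0 \cdot 4 + \frac{22}{102}\right) = - 62 \left(0 + 22 \cdot \frac{1}{102}\right) = - 62 \left(0 + \frac{11}{51}\right) = \left(-62\right) \frac{11}{51} = - \frac{682}{51}$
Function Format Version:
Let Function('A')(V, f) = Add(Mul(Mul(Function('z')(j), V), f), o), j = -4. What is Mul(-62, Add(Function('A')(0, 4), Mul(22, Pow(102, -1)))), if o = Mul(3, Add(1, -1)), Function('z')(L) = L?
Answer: Rational(-682, 51) ≈ -13.373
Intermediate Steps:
o = 0 (o = Mul(3, 0) = 0)
Function('A')(V, f) = Mul(-4, V, f) (Function('A')(V, f) = Add(Mul(Mul(-4, V), f), 0) = Add(Mul(-4, V, f), 0) = Mul(-4, V, f))
Mul(-62, Add(Function('A')(0, 4), Mul(22, Pow(102, -1)))) = Mul(-62, Add(Mul(-4, 0, 4), Mul(22, Pow(102, -1)))) = Mul(-62, Add(0, Mul(22, Rational(1, 102)))) = Mul(-62, Add(0, Rational(11, 51))) = Mul(-62, Rational(11, 51)) = Rational(-682, 51)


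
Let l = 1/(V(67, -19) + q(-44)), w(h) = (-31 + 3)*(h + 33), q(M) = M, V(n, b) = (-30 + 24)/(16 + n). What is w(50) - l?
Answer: -8501109/3658 ≈ -2324.0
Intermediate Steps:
V(n, b) = -6/(16 + n)
w(h) = -924 - 28*h (w(h) = -28*(33 + h) = -924 - 28*h)
l = -83/3658 (l = 1/(-6/(16 + 67) - 44) = 1/(-6/83 - 44) = 1/(-3658/83) = -83/3658 ≈ -0.022690)
w(50) - l = (-924 - 28*50) - 1*(-83/3658) = (-924 - 1400) + 83/3658 = -2324 + 83/3658 = -8501109/3658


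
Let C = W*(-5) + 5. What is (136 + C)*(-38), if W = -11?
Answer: -7448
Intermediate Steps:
C = 60 (C = -11*(-5) + 5 = 55 + 5 = 60)
(136 + C)*(-38) = (136 + 60)*(-38) = 196*(-38) = -7448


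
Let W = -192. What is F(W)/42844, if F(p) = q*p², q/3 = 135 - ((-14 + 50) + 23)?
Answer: 2101248/10711 ≈ 196.18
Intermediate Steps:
q = 228 (q = 3*(135 - ((-14 + 50) + 23)) = 3*(135 - (36 + 23)) = 3*(135 - 1*59) = 3*(135 - 59) = 3*76 = 228)
F(p) = 228*p²
F(W)/42844 = (228*(-192)²)/42844 = (228*36864)*(1/42844) = 8404992*(1/42844) = 2101248/10711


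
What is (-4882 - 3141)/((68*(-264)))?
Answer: 8023/17952 ≈ 0.44691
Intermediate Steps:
(-4882 - 3141)/((68*(-264))) = -8023/(-17952) = -8023*(-1/17952) = 8023/17952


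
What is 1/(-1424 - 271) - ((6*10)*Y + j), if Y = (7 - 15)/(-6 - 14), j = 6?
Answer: -50851/1695 ≈ -30.001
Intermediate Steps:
Y = ⅖ (Y = -8/(-20) = -8*(-1/20) = ⅖ ≈ 0.40000)
1/(-1424 - 271) - ((6*10)*Y + j) = 1/(-1424 - 271) - ((6*10)*(⅖) + 6) = 1/(-1695) - (60*(⅖) + 6) = -1/1695 - (24 + 6) = -1/1695 - 1*30 = -1/1695 - 30 = -50851/1695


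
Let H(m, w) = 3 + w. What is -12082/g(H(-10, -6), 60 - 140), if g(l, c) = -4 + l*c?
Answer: -6041/118 ≈ -51.195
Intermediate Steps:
g(l, c) = -4 + c*l
-12082/g(H(-10, -6), 60 - 140) = -12082/(-4 + (60 - 140)*(3 - 6)) = -12082/(-4 - 80*(-3)) = -12082/(-4 + 240) = -12082/236 = -12082*1/236 = -6041/118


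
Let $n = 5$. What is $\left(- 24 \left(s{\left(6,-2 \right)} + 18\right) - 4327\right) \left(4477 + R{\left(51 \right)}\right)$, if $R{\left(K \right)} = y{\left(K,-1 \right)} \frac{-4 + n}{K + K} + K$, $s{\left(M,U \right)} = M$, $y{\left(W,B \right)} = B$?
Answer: $- \frac{2264475065}{102} \approx -2.2201 \cdot 10^{7}$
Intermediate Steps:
$R{\left(K \right)} = K - \frac{1}{2 K}$ ($R{\left(K \right)} = - \frac{-4 + 5}{K + K} + K = - \frac{1}{2 K} + K = K - \frac{1}{2 K}$)
$\left(- 24 \left(s{\left(6,-2 \right)} + 18\right) - 4327\right) \left(4477 + R{\left(51 \right)}\right) = \left(- 24 \left(6 + 18\right) - 4327\right) \left(4477 + \left(51 - \frac{1}{2 \cdot 51}\right)\right) = \left(\left(-24\right) 24 - 4327\right) \left(4477 + \left(51 - \frac{1}{102}\right)\right) = \left(-576 - 4327\right) \left(4477 + \left(51 - \frac{1}{102}\right)\right) = - 4903 \left(4477 + \frac{5201}{102}\right) = \left(-4903\right) \frac{461855}{102} = - \frac{2264475065}{102}$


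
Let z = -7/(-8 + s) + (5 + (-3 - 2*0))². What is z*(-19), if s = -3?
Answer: -969/11 ≈ -88.091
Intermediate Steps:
z = 51/11 (z = -7/(-8 - 3) + (5 + (-3 - 2*0))² = -7/(-11) + (5 + (-3 + 0))² = -7*(-1/11) + (5 - 3)² = 7/11 + 2² = 7/11 + 4 = 51/11 ≈ 4.6364)
z*(-19) = (51/11)*(-19) = -969/11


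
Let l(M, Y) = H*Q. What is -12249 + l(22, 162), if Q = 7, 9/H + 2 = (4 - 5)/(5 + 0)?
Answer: -135054/11 ≈ -12278.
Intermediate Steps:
H = -45/11 (H = 9/(-2 + (4 - 5)/(5 + 0)) = 9/(-2 - 1/5) = 9/(-2 - 1*⅕) = 9/(-2 - ⅕) = 9/(-11/5) = 9*(-5/11) = -45/11 ≈ -4.0909)
l(M, Y) = -315/11 (l(M, Y) = -45/11*7 = -315/11)
-12249 + l(22, 162) = -12249 - 315/11 = -135054/11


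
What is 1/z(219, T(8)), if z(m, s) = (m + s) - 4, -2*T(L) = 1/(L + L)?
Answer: 32/6879 ≈ 0.0046518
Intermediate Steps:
T(L) = -1/(4*L) (T(L) = -1/(2*(L + L)) = -1/(2*L)/2 = -1/(4*L))
z(m, s) = -4 + m + s
1/z(219, T(8)) = 1/(-4 + 219 - ¼/8) = 1/(-4 + 219 - ¼*⅛) = 1/(-4 + 219 - 1/32) = 1/(6879/32) = 32/6879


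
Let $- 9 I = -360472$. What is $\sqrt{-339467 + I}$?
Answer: $\frac{i \sqrt{2694731}}{3} \approx 547.19 i$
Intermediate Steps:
$I = \frac{360472}{9}$ ($I = \left(- \frac{1}{9}\right) \left(-360472\right) = \frac{360472}{9} \approx 40052.0$)
$\sqrt{-339467 + I} = \sqrt{-339467 + \frac{360472}{9}} = \sqrt{- \frac{2694731}{9}} = \frac{i \sqrt{2694731}}{3}$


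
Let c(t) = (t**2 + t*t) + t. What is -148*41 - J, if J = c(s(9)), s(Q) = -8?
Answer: -6188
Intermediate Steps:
c(t) = t + 2*t**2 (c(t) = (t**2 + t**2) + t = 2*t**2 + t = t + 2*t**2)
J = 120 (J = -8*(1 + 2*(-8)) = -8*(1 - 16) = -8*(-15) = 120)
-148*41 - J = -148*41 - 1*120 = -6068 - 120 = -6188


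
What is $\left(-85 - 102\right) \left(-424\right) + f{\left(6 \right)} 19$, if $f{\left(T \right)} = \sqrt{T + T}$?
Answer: $79288 + 38 \sqrt{3} \approx 79354.0$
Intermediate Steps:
$f{\left(T \right)} = \sqrt{2} \sqrt{T}$ ($f{\left(T \right)} = \sqrt{2 T} = \sqrt{2} \sqrt{T}$)
$\left(-85 - 102\right) \left(-424\right) + f{\left(6 \right)} 19 = \left(-85 - 102\right) \left(-424\right) + \sqrt{2} \sqrt{6} \cdot 19 = \left(-85 - 102\right) \left(-424\right) + 2 \sqrt{3} \cdot 19 = \left(-187\right) \left(-424\right) + 38 \sqrt{3} = 79288 + 38 \sqrt{3}$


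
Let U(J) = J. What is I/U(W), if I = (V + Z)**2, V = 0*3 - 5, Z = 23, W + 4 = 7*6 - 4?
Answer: 162/17 ≈ 9.5294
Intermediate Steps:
W = 34 (W = -4 + (7*6 - 4) = -4 + (42 - 4) = -4 + 38 = 34)
V = -5 (V = 0 - 5 = -5)
I = 324 (I = (-5 + 23)**2 = 18**2 = 324)
I/U(W) = 324/34 = 324*(1/34) = 162/17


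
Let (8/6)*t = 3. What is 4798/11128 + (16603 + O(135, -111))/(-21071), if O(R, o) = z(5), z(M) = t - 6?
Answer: -20904449/58619522 ≈ -0.35661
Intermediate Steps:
t = 9/4 (t = (¾)*3 = 9/4 ≈ 2.2500)
z(M) = -15/4 (z(M) = 9/4 - 6 = -15/4)
O(R, o) = -15/4
4798/11128 + (16603 + O(135, -111))/(-21071) = 4798/11128 + (16603 - 15/4)/(-21071) = 4798*(1/11128) + (66397/4)*(-1/21071) = 2399/5564 - 66397/84284 = -20904449/58619522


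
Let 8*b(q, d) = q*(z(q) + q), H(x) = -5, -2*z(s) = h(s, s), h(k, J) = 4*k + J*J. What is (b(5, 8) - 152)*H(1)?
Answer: 13035/16 ≈ 814.69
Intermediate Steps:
h(k, J) = J² + 4*k (h(k, J) = 4*k + J² = J² + 4*k)
z(s) = -2*s - s²/2 (z(s) = -(s² + 4*s)/2 = -2*s - s²/2)
b(q, d) = q*(q + q*(-4 - q)/2)/8 (b(q, d) = (q*(q*(-4 - q)/2 + q))/8 = (q*(q + q*(-4 - q)/2))/8 = q*(q + q*(-4 - q)/2)/8)
(b(5, 8) - 152)*H(1) = ((1/16)*5²*(-2 - 1*5) - 152)*(-5) = ((1/16)*25*(-2 - 5) - 152)*(-5) = ((1/16)*25*(-7) - 152)*(-5) = (-175/16 - 152)*(-5) = -2607/16*(-5) = 13035/16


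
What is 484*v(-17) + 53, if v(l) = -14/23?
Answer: -5557/23 ≈ -241.61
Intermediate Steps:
v(l) = -14/23 (v(l) = -14*1/23 = -14/23)
484*v(-17) + 53 = 484*(-14/23) + 53 = -6776/23 + 53 = -5557/23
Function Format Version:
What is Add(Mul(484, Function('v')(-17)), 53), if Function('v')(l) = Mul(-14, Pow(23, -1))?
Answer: Rational(-5557, 23) ≈ -241.61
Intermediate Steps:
Function('v')(l) = Rational(-14, 23) (Function('v')(l) = Mul(-14, Rational(1, 23)) = Rational(-14, 23))
Add(Mul(484, Function('v')(-17)), 53) = Add(Mul(484, Rational(-14, 23)), 53) = Add(Rational(-6776, 23), 53) = Rational(-5557, 23)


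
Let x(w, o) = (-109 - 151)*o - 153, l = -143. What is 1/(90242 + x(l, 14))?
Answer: 1/86449 ≈ 1.1568e-5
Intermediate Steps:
x(w, o) = -153 - 260*o (x(w, o) = -260*o - 153 = -153 - 260*o)
1/(90242 + x(l, 14)) = 1/(90242 + (-153 - 260*14)) = 1/(90242 + (-153 - 3640)) = 1/(90242 - 3793) = 1/86449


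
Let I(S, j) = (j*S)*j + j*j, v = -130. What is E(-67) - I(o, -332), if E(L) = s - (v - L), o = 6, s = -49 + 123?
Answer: -771431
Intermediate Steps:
s = 74
I(S, j) = j² + S*j² (I(S, j) = (S*j)*j + j² = S*j² + j² = j² + S*j²)
E(L) = 204 + L (E(L) = 74 - (-130 - L) = 74 + (130 + L) = 204 + L)
E(-67) - I(o, -332) = (204 - 67) - (-332)²*(1 + 6) = 137 - 110224*7 = 137 - 1*771568 = 137 - 771568 = -771431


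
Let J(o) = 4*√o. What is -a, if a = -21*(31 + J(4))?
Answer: 819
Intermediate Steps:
a = -819 (a = -21*(31 + 4*√4) = -21*(31 + 4*2) = -21*(31 + 8) = -21*39 = -819)
-a = -1*(-819) = 819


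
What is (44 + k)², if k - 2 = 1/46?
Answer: 4481689/2116 ≈ 2118.0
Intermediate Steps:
k = 93/46 (k = 2 + 1/46 = 93/46 ≈ 2.0217)
(44 + k)² = (44 + 93/46)² = (2117/46)² = 4481689/2116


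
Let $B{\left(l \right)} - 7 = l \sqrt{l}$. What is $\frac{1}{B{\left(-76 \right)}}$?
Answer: $\frac{7}{439025} + \frac{152 i \sqrt{19}}{439025} \approx 1.5944 \cdot 10^{-5} + 0.0015091 i$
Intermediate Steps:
$B{\left(l \right)} = 7 + l^{\frac{3}{2}}$ ($B{\left(l \right)} = 7 + l \sqrt{l} = 7 + l^{\frac{3}{2}}$)
$\frac{1}{B{\left(-76 \right)}} = \frac{1}{7 + \left(-76\right)^{\frac{3}{2}}} = \frac{1}{7 - 152 i \sqrt{19}}$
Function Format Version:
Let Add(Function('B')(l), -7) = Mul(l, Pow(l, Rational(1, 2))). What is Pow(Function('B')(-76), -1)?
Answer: Add(Rational(7, 439025), Mul(Rational(152, 439025), I, Pow(19, Rational(1, 2)))) ≈ Add(1.5944e-5, Mul(0.0015091, I))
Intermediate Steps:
Function('B')(l) = Add(7, Pow(l, Rational(3, 2))) (Function('B')(l) = Add(7, Mul(l, Pow(l, Rational(1, 2)))) = Add(7, Pow(l, Rational(3, 2))))
Pow(Function('B')(-76), -1) = Pow(Add(7, Pow(-76, Rational(3, 2))), -1) = Pow(Add(7, Mul(-152, I, Pow(19, Rational(1, 2)))), -1)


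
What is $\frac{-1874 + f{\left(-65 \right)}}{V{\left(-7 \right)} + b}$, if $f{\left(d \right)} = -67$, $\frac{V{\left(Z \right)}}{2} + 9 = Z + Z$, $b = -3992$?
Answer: $\frac{647}{1346} \approx 0.48068$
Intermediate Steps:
$V{\left(Z \right)} = -18 + 4 Z$ ($V{\left(Z \right)} = -18 + 2 \left(Z + Z\right) = -18 + 2 \cdot 2 Z = -18 + 4 Z$)
$\frac{-1874 + f{\left(-65 \right)}}{V{\left(-7 \right)} + b} = \frac{-1874 - 67}{\left(-18 + 4 \left(-7\right)\right) - 3992} = - \frac{1941}{\left(-18 - 28\right) - 3992} = - \frac{1941}{-46 - 3992} = - \frac{1941}{-4038} = \left(-1941\right) \left(- \frac{1}{4038}\right) = \frac{647}{1346}$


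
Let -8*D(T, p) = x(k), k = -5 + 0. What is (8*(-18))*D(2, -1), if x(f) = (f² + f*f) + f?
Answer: 810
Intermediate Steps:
k = -5
x(f) = f + 2*f² (x(f) = (f² + f²) + f = 2*f² + f = f + 2*f²)
D(T, p) = -45/8 (D(T, p) = -(-5)*(1 + 2*(-5))/8 = -(-5)*(1 - 10)/8 = -(-5)*(-9)/8 = -⅛*45 = -45/8)
(8*(-18))*D(2, -1) = (8*(-18))*(-45/8) = -144*(-45/8) = 810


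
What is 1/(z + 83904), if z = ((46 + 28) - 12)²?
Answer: 1/87748 ≈ 1.1396e-5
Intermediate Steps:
z = 3844 (z = (74 - 12)² = 62² = 3844)
1/(z + 83904) = 1/(3844 + 83904) = 1/87748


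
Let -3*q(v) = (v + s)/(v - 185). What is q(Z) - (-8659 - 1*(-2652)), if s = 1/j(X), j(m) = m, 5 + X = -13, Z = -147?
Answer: 107690849/17928 ≈ 6006.9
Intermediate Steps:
X = -18 (X = -5 - 13 = -18)
s = -1/18 (s = 1/(-18) = -1/18 ≈ -0.055556)
q(v) = -(-1/18 + v)/(3*(-185 + v)) (q(v) = -(v - 1/18)/(3*(v - 185)) = -(-1/18 + v)/(3*(-185 + v)))
q(Z) - (-8659 - 1*(-2652)) = (1 - 18*(-147))/(54*(-185 - 147)) - (-8659 - 1*(-2652)) = (1/54)*(1 + 2646)/(-332) - (-8659 + 2652) = (1/54)*(-1/332)*2647 - 1*(-6007) = -2647/17928 + 6007 = 107690849/17928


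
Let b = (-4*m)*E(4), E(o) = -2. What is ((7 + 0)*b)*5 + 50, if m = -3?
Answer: -790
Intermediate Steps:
b = -24 (b = -4*(-3)*(-2) = 12*(-2) = -24)
((7 + 0)*b)*5 + 50 = ((7 + 0)*(-24))*5 + 50 = (7*(-24))*5 + 50 = -168*5 + 50 = -840 + 50 = -790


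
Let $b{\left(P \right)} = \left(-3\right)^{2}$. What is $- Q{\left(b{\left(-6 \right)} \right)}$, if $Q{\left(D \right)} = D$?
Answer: $-9$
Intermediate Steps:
$b{\left(P \right)} = 9$
$- Q{\left(b{\left(-6 \right)} \right)} = \left(-1\right) 9 = -9$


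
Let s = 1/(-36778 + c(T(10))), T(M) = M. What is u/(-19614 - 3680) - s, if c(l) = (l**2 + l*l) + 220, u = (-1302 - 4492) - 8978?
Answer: 268551835/423461626 ≈ 0.63418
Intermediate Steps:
u = -14772 (u = -5794 - 8978 = -14772)
c(l) = 220 + 2*l**2 (c(l) = (l**2 + l**2) + 220 = 2*l**2 + 220 = 220 + 2*l**2)
s = -1/36358 (s = 1/(-36778 + (220 + 2*10**2)) = 1/(-36778 + (220 + 2*100)) = 1/(-36778 + (220 + 200)) = 1/(-36778 + 420) = 1/(-36358) = -1/36358 ≈ -2.7504e-5)
u/(-19614 - 3680) - s = -14772/(-19614 - 3680) - 1*(-1/36358) = -14772/(-23294) + 1/36358 = -14772*(-1/23294) + 1/36358 = 7386/11647 + 1/36358 = 268551835/423461626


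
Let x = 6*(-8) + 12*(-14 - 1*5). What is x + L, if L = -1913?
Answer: -2189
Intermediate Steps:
x = -276 (x = -48 + 12*(-14 - 5) = -48 + 12*(-19) = -48 - 228 = -276)
x + L = -276 - 1913 = -2189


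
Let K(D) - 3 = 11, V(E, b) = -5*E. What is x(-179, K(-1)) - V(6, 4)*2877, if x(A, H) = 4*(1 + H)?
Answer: 86370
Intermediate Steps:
K(D) = 14 (K(D) = 3 + 11 = 14)
x(A, H) = 4 + 4*H
x(-179, K(-1)) - V(6, 4)*2877 = (4 + 4*14) - (-5*6)*2877 = (4 + 56) - (-30)*2877 = 60 - 1*(-86310) = 60 + 86310 = 86370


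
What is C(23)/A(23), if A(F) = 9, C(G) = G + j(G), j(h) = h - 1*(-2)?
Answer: 16/3 ≈ 5.3333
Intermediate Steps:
j(h) = 2 + h (j(h) = h + 2 = 2 + h)
C(G) = 2 + 2*G (C(G) = G + (2 + G) = 2 + 2*G)
C(23)/A(23) = (2 + 2*23)/9 = (2 + 46)*(⅑) = 48*(⅑) = 16/3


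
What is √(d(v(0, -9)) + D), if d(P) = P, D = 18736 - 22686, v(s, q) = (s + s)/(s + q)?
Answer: 5*I*√158 ≈ 62.849*I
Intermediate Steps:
v(s, q) = 2*s/(q + s) (v(s, q) = (2*s)/(q + s) = 2*s/(q + s))
D = -3950
√(d(v(0, -9)) + D) = √(2*0/(-9 + 0) - 3950) = √(2*0/(-9) - 3950) = √(2*0*(-⅑) - 3950) = √(0 - 3950) = √(-3950) = 5*I*√158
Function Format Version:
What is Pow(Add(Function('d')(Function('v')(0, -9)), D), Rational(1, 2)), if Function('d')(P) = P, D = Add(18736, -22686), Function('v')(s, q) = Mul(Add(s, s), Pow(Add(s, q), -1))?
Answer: Mul(5, I, Pow(158, Rational(1, 2))) ≈ Mul(62.849, I)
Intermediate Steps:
Function('v')(s, q) = Mul(2, s, Pow(Add(q, s), -1)) (Function('v')(s, q) = Mul(Mul(2, s), Pow(Add(q, s), -1)) = Mul(2, s, Pow(Add(q, s), -1)))
D = -3950
Pow(Add(Function('d')(Function('v')(0, -9)), D), Rational(1, 2)) = Pow(Add(Mul(2, 0, Pow(Add(-9, 0), -1)), -3950), Rational(1, 2)) = Pow(Add(Mul(2, 0, Pow(-9, -1)), -3950), Rational(1, 2)) = Pow(Add(Mul(2, 0, Rational(-1, 9)), -3950), Rational(1, 2)) = Pow(Add(0, -3950), Rational(1, 2)) = Pow(-3950, Rational(1, 2)) = Mul(5, I, Pow(158, Rational(1, 2)))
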